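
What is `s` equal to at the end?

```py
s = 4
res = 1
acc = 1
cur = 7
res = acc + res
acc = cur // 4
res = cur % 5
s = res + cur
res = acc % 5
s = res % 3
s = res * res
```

res = 1+1 = 2
acc = 7//4 = 1
res = 7%5 = 2
s = 2+7 = 9
res = 1%5 = 1
s = 1%3 = 1
s = 1*1 = 1

1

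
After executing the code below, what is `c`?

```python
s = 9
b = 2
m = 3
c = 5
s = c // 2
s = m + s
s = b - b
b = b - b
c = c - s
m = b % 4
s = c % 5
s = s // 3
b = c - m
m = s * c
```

5

s = 5//2 = 2
s = 3+2 = 5
s = 2-2 = 0
b = 2-2 = 0
c = 5-0 = 5
m = 0%4 = 0
s = 5%5 = 0
s = 0//3 = 0
b = 5-0 = 5
m = 0*5 = 0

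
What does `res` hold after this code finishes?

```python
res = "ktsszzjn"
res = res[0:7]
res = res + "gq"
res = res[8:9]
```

'q'

slice [0:7] → 'ktsszzj'
+ 'gq' → 'ktsszzjgq'
slice [8:9] → 'q'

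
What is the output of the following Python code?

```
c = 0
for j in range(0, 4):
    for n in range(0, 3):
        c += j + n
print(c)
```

30

j=0,n=0: c = 0+0 = 0
j=0,n=1: c = 0+1 = 1
j=0,n=2: c = 1+2 = 3
j=1,n=0: c = 3+1 = 4
j=1,n=1: c = 4+2 = 6
j=1,n=2: c = 6+3 = 9
j=2,n=0: c = 9+2 = 11
j=2,n=1: c = 11+3 = 14
j=2,n=2: c = 14+4 = 18
j=3,n=0: c = 18+3 = 21
j=3,n=1: c = 21+4 = 25
j=3,n=2: c = 25+5 = 30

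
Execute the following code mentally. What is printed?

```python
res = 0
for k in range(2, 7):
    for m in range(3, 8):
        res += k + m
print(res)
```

k=2,m=3: res = 0+5 = 5
k=2,m=4: res = 5+6 = 11
k=2,m=5: res = 11+7 = 18
k=2,m=6: res = 18+8 = 26
k=2,m=7: res = 26+9 = 35
k=3,m=3: res = 35+6 = 41
k=3,m=4: res = 41+7 = 48
k=3,m=5: res = 48+8 = 56
k=3,m=6: res = 56+9 = 65
k=3,m=7: res = 65+10 = 75
k=4,m=3: res = 75+7 = 82
k=4,m=4: res = 82+8 = 90
k=4,m=5: res = 90+9 = 99
k=4,m=6: res = 99+10 = 109
k=4,m=7: res = 109+11 = 120
k=5,m=3: res = 120+8 = 128
k=5,m=4: res = 128+9 = 137
k=5,m=5: res = 137+10 = 147
k=5,m=6: res = 147+11 = 158
k=5,m=7: res = 158+12 = 170
k=6,m=3: res = 170+9 = 179
k=6,m=4: res = 179+10 = 189
k=6,m=5: res = 189+11 = 200
k=6,m=6: res = 200+12 = 212
k=6,m=7: res = 212+13 = 225

225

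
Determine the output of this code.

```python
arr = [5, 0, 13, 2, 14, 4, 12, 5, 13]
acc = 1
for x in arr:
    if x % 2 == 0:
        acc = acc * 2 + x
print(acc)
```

124

x=5: not even
x=0: even, acc = 1*2+0 = 2
x=13: not even
x=2: even, acc = 2*2+2 = 6
x=14: even, acc = 6*2+14 = 26
x=4: even, acc = 26*2+4 = 56
x=12: even, acc = 56*2+12 = 124
x=5: not even
x=13: not even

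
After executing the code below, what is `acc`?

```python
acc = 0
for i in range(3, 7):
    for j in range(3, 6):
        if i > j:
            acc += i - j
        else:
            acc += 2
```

i=3,j=3: not 3>3, acc = 0+2 = 2
i=3,j=4: not 3>4, acc = 2+2 = 4
i=3,j=5: not 3>5, acc = 4+2 = 6
i=4,j=3: 4>3, acc = 6+1 = 7
i=4,j=4: not 4>4, acc = 7+2 = 9
i=4,j=5: not 4>5, acc = 9+2 = 11
i=5,j=3: 5>3, acc = 11+2 = 13
i=5,j=4: 5>4, acc = 13+1 = 14
i=5,j=5: not 5>5, acc = 14+2 = 16
i=6,j=3: 6>3, acc = 16+3 = 19
i=6,j=4: 6>4, acc = 19+2 = 21
i=6,j=5: 6>5, acc = 21+1 = 22

22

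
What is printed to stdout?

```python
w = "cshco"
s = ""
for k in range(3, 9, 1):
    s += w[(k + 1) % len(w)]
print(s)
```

ocshco

k=3: add w[4]='o' → 'o'
k=4: add w[0]='c' → 'oc'
k=5: add w[1]='s' → 'ocs'
k=6: add w[2]='h' → 'ocsh'
k=7: add w[3]='c' → 'ocshc'
k=8: add w[4]='o' → 'ocshco'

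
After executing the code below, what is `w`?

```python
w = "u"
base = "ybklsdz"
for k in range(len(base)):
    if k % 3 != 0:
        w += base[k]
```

'ubksd'

k=0: skip
k=1: add 'b' → 'ub'
k=2: add 'k' → 'ubk'
k=3: skip
k=4: add 's' → 'ubks'
k=5: add 'd' → 'ubksd'
k=6: skip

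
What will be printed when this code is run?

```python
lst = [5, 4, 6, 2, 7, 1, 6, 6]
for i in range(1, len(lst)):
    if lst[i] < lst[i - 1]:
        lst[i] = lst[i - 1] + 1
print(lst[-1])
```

10

i=1: 4<5, lst[1] = 5+1 = 6 → [5, 6, 6, 2, 7, 1, 6, 6]
i=2: 6>=6, unchanged → [5, 6, 6, 2, 7, 1, 6, 6]
i=3: 2<6, lst[3] = 6+1 = 7 → [5, 6, 6, 7, 7, 1, 6, 6]
i=4: 7>=7, unchanged → [5, 6, 6, 7, 7, 1, 6, 6]
i=5: 1<7, lst[5] = 7+1 = 8 → [5, 6, 6, 7, 7, 8, 6, 6]
i=6: 6<8, lst[6] = 8+1 = 9 → [5, 6, 6, 7, 7, 8, 9, 6]
i=7: 6<9, lst[7] = 9+1 = 10 → [5, 6, 6, 7, 7, 8, 9, 10]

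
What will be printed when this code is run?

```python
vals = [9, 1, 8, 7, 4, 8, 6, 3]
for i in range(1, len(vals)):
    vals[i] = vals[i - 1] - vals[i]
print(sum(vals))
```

i=1: vals[1] = 9-1 = 8 → [9, 8, 8, 7, 4, 8, 6, 3]
i=2: vals[2] = 8-8 = 0 → [9, 8, 0, 7, 4, 8, 6, 3]
i=3: vals[3] = 0-7 = -7 → [9, 8, 0, -7, 4, 8, 6, 3]
i=4: vals[4] = (-7)-4 = -11 → [9, 8, 0, -7, -11, 8, 6, 3]
i=5: vals[5] = (-11)-8 = -19 → [9, 8, 0, -7, -11, -19, 6, 3]
i=6: vals[6] = (-19)-6 = -25 → [9, 8, 0, -7, -11, -19, -25, 3]
i=7: vals[7] = (-25)-3 = -28 → [9, 8, 0, -7, -11, -19, -25, -28]
sum = -73

-73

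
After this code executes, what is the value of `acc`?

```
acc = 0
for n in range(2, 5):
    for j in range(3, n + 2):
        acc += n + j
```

n=2,j=3: acc = 0+5 = 5
n=3,j=3: acc = 5+6 = 11
n=3,j=4: acc = 11+7 = 18
n=4,j=3: acc = 18+7 = 25
n=4,j=4: acc = 25+8 = 33
n=4,j=5: acc = 33+9 = 42

42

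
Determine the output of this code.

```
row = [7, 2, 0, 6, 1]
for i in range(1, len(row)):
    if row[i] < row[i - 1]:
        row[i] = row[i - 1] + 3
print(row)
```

i=1: 2<7, row[1] = 7+3 = 10 → [7, 10, 0, 6, 1]
i=2: 0<10, row[2] = 10+3 = 13 → [7, 10, 13, 6, 1]
i=3: 6<13, row[3] = 13+3 = 16 → [7, 10, 13, 16, 1]
i=4: 1<16, row[4] = 16+3 = 19 → [7, 10, 13, 16, 19]

[7, 10, 13, 16, 19]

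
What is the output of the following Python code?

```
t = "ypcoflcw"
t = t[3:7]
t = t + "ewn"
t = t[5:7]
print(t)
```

slice [3:7] → 'oflc'
+ 'ewn' → 'oflcewn'
slice [5:7] → 'wn'

wn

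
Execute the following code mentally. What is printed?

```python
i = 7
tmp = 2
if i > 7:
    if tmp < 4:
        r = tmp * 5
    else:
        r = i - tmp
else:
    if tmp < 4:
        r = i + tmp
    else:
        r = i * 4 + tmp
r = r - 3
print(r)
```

6

i=7, tmp=2
i > 7 is False; tmp < 4 is True
→ r = i + tmp = 9
r = 9-3 = 6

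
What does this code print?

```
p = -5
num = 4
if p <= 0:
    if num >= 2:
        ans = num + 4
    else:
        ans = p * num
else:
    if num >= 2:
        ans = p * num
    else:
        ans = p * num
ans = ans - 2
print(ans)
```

p=-5, num=4
p <= 0 is True; num >= 2 is True
→ ans = num + 4 = 8
ans = 8-2 = 6

6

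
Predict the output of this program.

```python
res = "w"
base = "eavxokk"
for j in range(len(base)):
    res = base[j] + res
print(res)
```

j=0: prepend 'e' → 'ew'
j=1: prepend 'a' → 'aew'
j=2: prepend 'v' → 'vaew'
j=3: prepend 'x' → 'xvaew'
j=4: prepend 'o' → 'oxvaew'
j=5: prepend 'k' → 'koxvaew'
j=6: prepend 'k' → 'kkoxvaew'

kkoxvaew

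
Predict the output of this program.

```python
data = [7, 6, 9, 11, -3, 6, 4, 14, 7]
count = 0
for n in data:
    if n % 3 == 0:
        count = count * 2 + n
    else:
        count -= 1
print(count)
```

61

n=7: not %3==0, count = 0-1 = -1
n=6: %3==0, count = (-1)*2+6 = 4
n=9: %3==0, count = 4*2+9 = 17
n=11: not %3==0, count = 17-1 = 16
n=-3: %3==0, count = 16*2+(-3) = 29
n=6: %3==0, count = 29*2+6 = 64
n=4: not %3==0, count = 64-1 = 63
n=14: not %3==0, count = 63-1 = 62
n=7: not %3==0, count = 62-1 = 61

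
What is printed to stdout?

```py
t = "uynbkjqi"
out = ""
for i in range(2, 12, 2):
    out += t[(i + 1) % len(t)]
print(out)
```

bjiyb

i=2: add t[3]='b' → 'b'
i=4: add t[5]='j' → 'bj'
i=6: add t[7]='i' → 'bji'
i=8: add t[1]='y' → 'bjiy'
i=10: add t[3]='b' → 'bjiyb'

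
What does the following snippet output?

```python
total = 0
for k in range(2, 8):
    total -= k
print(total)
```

-27

k=2: total = 0-2 = -2
k=3: total = (-2)-3 = -5
k=4: total = (-5)-4 = -9
k=5: total = (-9)-5 = -14
k=6: total = (-14)-6 = -20
k=7: total = (-20)-7 = -27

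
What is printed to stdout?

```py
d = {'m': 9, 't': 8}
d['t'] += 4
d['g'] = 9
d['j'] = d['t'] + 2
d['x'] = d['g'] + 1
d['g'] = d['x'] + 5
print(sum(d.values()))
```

60

d['t'] = 8+4 = 12 → {'m': 9, 't': 12}
d['g'] = 9 → {'m': 9, 't': 12, 'g': 9}
d['j'] = d['t']+2 = 14 → {'m': 9, 't': 12, 'g': 9, 'j': 14}
d['x'] = d['g']+1 = 10 → {'m': 9, 't': 12, 'g': 9, 'j': 14, 'x': 10}
d['g'] = d['x']+5 = 15 → {'m': 9, 't': 12, 'g': 15, 'j': 14, 'x': 10}
sum of values = 60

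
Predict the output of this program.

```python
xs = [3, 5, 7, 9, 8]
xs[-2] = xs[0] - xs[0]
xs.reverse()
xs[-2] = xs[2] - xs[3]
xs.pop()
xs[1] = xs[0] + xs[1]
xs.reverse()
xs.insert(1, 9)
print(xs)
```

xs[-2] = xs[0]-xs[0] = 3-3 = 0 → [3, 5, 7, 0, 8]
reverse → [8, 0, 7, 5, 3]
xs[-2] = xs[2]-xs[3] = 7-5 = 2 → [8, 0, 7, 2, 3]
pop() removes 3 → [8, 0, 7, 2]
xs[1] = xs[0]+xs[1] = 8+0 = 8 → [8, 8, 7, 2]
reverse → [2, 7, 8, 8]
insert 9 at 1 → [2, 9, 7, 8, 8]

[2, 9, 7, 8, 8]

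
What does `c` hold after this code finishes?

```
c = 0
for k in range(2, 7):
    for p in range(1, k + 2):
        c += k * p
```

k=2,p=1: c = 0+2 = 2
k=2,p=2: c = 2+4 = 6
k=2,p=3: c = 6+6 = 12
k=3,p=1: c = 12+3 = 15
k=3,p=2: c = 15+6 = 21
k=3,p=3: c = 21+9 = 30
k=3,p=4: c = 30+12 = 42
k=4,p=1: c = 42+4 = 46
k=4,p=2: c = 46+8 = 54
k=4,p=3: c = 54+12 = 66
k=4,p=4: c = 66+16 = 82
k=4,p=5: c = 82+20 = 102
k=5,p=1: c = 102+5 = 107
k=5,p=2: c = 107+10 = 117
k=5,p=3: c = 117+15 = 132
k=5,p=4: c = 132+20 = 152
k=5,p=5: c = 152+25 = 177
k=5,p=6: c = 177+30 = 207
k=6,p=1: c = 207+6 = 213
k=6,p=2: c = 213+12 = 225
k=6,p=3: c = 225+18 = 243
k=6,p=4: c = 243+24 = 267
k=6,p=5: c = 267+30 = 297
k=6,p=6: c = 297+36 = 333
k=6,p=7: c = 333+42 = 375

375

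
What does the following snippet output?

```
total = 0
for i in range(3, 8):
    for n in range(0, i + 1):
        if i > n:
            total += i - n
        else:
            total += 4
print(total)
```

i=3,n=0: 3>0, total = 0+3 = 3
i=3,n=1: 3>1, total = 3+2 = 5
i=3,n=2: 3>2, total = 5+1 = 6
i=3,n=3: not 3>3, total = 6+4 = 10
i=4,n=0: 4>0, total = 10+4 = 14
i=4,n=1: 4>1, total = 14+3 = 17
i=4,n=2: 4>2, total = 17+2 = 19
i=4,n=3: 4>3, total = 19+1 = 20
i=4,n=4: not 4>4, total = 20+4 = 24
i=5,n=0: 5>0, total = 24+5 = 29
i=5,n=1: 5>1, total = 29+4 = 33
i=5,n=2: 5>2, total = 33+3 = 36
i=5,n=3: 5>3, total = 36+2 = 38
i=5,n=4: 5>4, total = 38+1 = 39
i=5,n=5: not 5>5, total = 39+4 = 43
i=6,n=0: 6>0, total = 43+6 = 49
i=6,n=1: 6>1, total = 49+5 = 54
i=6,n=2: 6>2, total = 54+4 = 58
i=6,n=3: 6>3, total = 58+3 = 61
i=6,n=4: 6>4, total = 61+2 = 63
i=6,n=5: 6>5, total = 63+1 = 64
i=6,n=6: not 6>6, total = 64+4 = 68
i=7,n=0: 7>0, total = 68+7 = 75
i=7,n=1: 7>1, total = 75+6 = 81
i=7,n=2: 7>2, total = 81+5 = 86
i=7,n=3: 7>3, total = 86+4 = 90
i=7,n=4: 7>4, total = 90+3 = 93
i=7,n=5: 7>5, total = 93+2 = 95
i=7,n=6: 7>6, total = 95+1 = 96
i=7,n=7: not 7>7, total = 96+4 = 100

100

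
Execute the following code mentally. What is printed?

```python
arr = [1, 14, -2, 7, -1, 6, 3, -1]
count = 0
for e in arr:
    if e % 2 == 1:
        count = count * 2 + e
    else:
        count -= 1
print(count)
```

e=1: odd, count = 0*2+1 = 1
e=14: not odd, count = 1-1 = 0
e=-2: not odd, count = 0-1 = -1
e=7: odd, count = (-1)*2+7 = 5
e=-1: odd, count = 5*2+(-1) = 9
e=6: not odd, count = 9-1 = 8
e=3: odd, count = 8*2+3 = 19
e=-1: odd, count = 19*2+(-1) = 37

37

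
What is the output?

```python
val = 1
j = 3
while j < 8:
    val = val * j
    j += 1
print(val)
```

j=3: val = 1*3 = 3
j=4: val = 3*4 = 12
j=5: val = 12*5 = 60
j=6: val = 60*6 = 360
j=7: val = 360*7 = 2520

2520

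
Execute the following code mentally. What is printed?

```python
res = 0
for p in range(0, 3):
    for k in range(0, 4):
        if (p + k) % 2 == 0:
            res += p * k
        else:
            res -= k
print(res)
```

-2

p=0,k=0: even sum, res = 0+0 = 0
p=0,k=1: odd sum, res = 0-1 = -1
p=0,k=2: even sum, res = (-1)+0 = -1
p=0,k=3: odd sum, res = (-1)-3 = -4
p=1,k=0: odd sum, res = (-4)-0 = -4
p=1,k=1: even sum, res = (-4)+1 = -3
p=1,k=2: odd sum, res = (-3)-2 = -5
p=1,k=3: even sum, res = (-5)+3 = -2
p=2,k=0: even sum, res = (-2)+0 = -2
p=2,k=1: odd sum, res = (-2)-1 = -3
p=2,k=2: even sum, res = (-3)+4 = 1
p=2,k=3: odd sum, res = 1-3 = -2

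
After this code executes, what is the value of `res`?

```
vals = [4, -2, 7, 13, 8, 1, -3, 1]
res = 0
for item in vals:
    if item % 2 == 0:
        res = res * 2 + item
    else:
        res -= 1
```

item=4: even, res = 0*2+4 = 4
item=-2: even, res = 4*2+(-2) = 6
item=7: not even, res = 6-1 = 5
item=13: not even, res = 5-1 = 4
item=8: even, res = 4*2+8 = 16
item=1: not even, res = 16-1 = 15
item=-3: not even, res = 15-1 = 14
item=1: not even, res = 14-1 = 13

13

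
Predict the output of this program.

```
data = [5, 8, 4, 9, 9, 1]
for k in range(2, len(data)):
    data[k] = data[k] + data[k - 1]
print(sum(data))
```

k=2: data[2] = 4+8 = 12 → [5, 8, 12, 9, 9, 1]
k=3: data[3] = 9+12 = 21 → [5, 8, 12, 21, 9, 1]
k=4: data[4] = 9+21 = 30 → [5, 8, 12, 21, 30, 1]
k=5: data[5] = 1+30 = 31 → [5, 8, 12, 21, 30, 31]
sum = 107

107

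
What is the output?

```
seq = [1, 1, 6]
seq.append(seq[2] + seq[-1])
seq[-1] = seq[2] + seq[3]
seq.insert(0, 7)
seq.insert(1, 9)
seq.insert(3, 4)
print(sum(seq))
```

46

append seq[2]+seq[-1] = 6+6 = 12 → [1, 1, 6, 12]
seq[-1] = seq[2]+seq[3] = 6+12 = 18 → [1, 1, 6, 18]
insert 7 at 0 → [7, 1, 1, 6, 18]
insert 9 at 1 → [7, 9, 1, 1, 6, 18]
insert 4 at 3 → [7, 9, 1, 4, 1, 6, 18]
sum = 46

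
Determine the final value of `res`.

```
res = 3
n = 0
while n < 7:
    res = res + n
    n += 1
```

n=0: res = 3+0 = 3
n=1: res = 3+1 = 4
n=2: res = 4+2 = 6
n=3: res = 6+3 = 9
n=4: res = 9+4 = 13
n=5: res = 13+5 = 18
n=6: res = 18+6 = 24

24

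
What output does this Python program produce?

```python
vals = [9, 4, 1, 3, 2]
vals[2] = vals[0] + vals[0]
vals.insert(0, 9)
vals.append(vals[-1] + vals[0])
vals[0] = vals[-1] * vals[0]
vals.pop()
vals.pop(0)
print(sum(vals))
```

vals[2] = vals[0]+vals[0] = 9+9 = 18 → [9, 4, 18, 3, 2]
insert 9 at 0 → [9, 9, 4, 18, 3, 2]
append vals[-1]+vals[0] = 2+9 = 11 → [9, 9, 4, 18, 3, 2, 11]
vals[0] = vals[-1]*vals[0] = 11*9 = 99 → [99, 9, 4, 18, 3, 2, 11]
pop() removes 11 → [99, 9, 4, 18, 3, 2]
pop(0) removes 99 → [9, 4, 18, 3, 2]
sum = 36

36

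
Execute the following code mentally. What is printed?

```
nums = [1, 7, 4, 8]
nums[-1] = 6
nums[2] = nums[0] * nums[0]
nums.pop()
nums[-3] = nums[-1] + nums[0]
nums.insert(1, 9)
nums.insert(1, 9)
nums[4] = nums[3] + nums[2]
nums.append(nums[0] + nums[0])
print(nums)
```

nums[-1] = 6 → [1, 7, 4, 6]
nums[2] = nums[0]*nums[0] = 1*1 = 1 → [1, 7, 1, 6]
pop() removes 6 → [1, 7, 1]
nums[-3] = nums[-1]+nums[0] = 1+1 = 2 → [2, 7, 1]
insert 9 at 1 → [2, 9, 7, 1]
insert 9 at 1 → [2, 9, 9, 7, 1]
nums[4] = nums[3]+nums[2] = 7+9 = 16 → [2, 9, 9, 7, 16]
append nums[0]+nums[0] = 2+2 = 4 → [2, 9, 9, 7, 16, 4]

[2, 9, 9, 7, 16, 4]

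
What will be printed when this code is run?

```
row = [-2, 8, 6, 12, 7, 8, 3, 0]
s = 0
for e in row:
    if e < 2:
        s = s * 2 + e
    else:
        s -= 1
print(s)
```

-16

e=-2: <2, s = 0*2+(-2) = -2
e=8: not <2, s = (-2)-1 = -3
e=6: not <2, s = (-3)-1 = -4
e=12: not <2, s = (-4)-1 = -5
e=7: not <2, s = (-5)-1 = -6
e=8: not <2, s = (-6)-1 = -7
e=3: not <2, s = (-7)-1 = -8
e=0: <2, s = (-8)*2+0 = -16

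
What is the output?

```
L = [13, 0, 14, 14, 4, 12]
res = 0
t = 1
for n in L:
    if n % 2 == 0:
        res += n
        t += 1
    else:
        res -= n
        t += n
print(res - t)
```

n=13: not even, res = 0-13 = -13; t=14
n=0: even, res = (-13)+0 = -13; t=15
n=14: even, res = (-13)+14 = 1; t=16
n=14: even, res = 1+14 = 15; t=17
n=4: even, res = 15+4 = 19; t=18
n=12: even, res = 19+12 = 31; t=19
res-t = 31-19 = 12

12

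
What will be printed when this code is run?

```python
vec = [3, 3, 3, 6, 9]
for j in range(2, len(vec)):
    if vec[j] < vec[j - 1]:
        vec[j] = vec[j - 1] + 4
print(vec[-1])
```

j=2: 3>=3, unchanged → [3, 3, 3, 6, 9]
j=3: 6>=3, unchanged → [3, 3, 3, 6, 9]
j=4: 9>=6, unchanged → [3, 3, 3, 6, 9]

9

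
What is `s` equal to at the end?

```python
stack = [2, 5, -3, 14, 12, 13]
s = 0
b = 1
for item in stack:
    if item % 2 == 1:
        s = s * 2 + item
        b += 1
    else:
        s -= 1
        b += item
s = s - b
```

-17

item=2: not odd, s = 0-1 = -1; b=3
item=5: odd, s = (-1)*2+5 = 3; b=4
item=-3: odd, s = 3*2+(-3) = 3; b=5
item=14: not odd, s = 3-1 = 2; b=19
item=12: not odd, s = 2-1 = 1; b=31
item=13: odd, s = 1*2+13 = 15; b=32
s-b = 15-32 = -17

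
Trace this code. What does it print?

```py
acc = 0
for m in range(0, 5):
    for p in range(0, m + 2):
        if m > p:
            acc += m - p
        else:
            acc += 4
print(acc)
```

m=0,p=0: not 0>0, acc = 0+4 = 4
m=0,p=1: not 0>1, acc = 4+4 = 8
m=1,p=0: 1>0, acc = 8+1 = 9
m=1,p=1: not 1>1, acc = 9+4 = 13
m=1,p=2: not 1>2, acc = 13+4 = 17
m=2,p=0: 2>0, acc = 17+2 = 19
m=2,p=1: 2>1, acc = 19+1 = 20
m=2,p=2: not 2>2, acc = 20+4 = 24
m=2,p=3: not 2>3, acc = 24+4 = 28
m=3,p=0: 3>0, acc = 28+3 = 31
m=3,p=1: 3>1, acc = 31+2 = 33
m=3,p=2: 3>2, acc = 33+1 = 34
m=3,p=3: not 3>3, acc = 34+4 = 38
m=3,p=4: not 3>4, acc = 38+4 = 42
m=4,p=0: 4>0, acc = 42+4 = 46
m=4,p=1: 4>1, acc = 46+3 = 49
m=4,p=2: 4>2, acc = 49+2 = 51
m=4,p=3: 4>3, acc = 51+1 = 52
m=4,p=4: not 4>4, acc = 52+4 = 56
m=4,p=5: not 4>5, acc = 56+4 = 60

60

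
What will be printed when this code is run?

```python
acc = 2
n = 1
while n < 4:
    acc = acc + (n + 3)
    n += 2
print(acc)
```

n=1: acc = 2+4 = 6
n=3: acc = 6+6 = 12

12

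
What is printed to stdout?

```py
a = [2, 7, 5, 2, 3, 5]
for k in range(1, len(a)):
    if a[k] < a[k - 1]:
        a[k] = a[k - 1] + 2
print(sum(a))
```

k=1: 7>=2, unchanged → [2, 7, 5, 2, 3, 5]
k=2: 5<7, a[2] = 7+2 = 9 → [2, 7, 9, 2, 3, 5]
k=3: 2<9, a[3] = 9+2 = 11 → [2, 7, 9, 11, 3, 5]
k=4: 3<11, a[4] = 11+2 = 13 → [2, 7, 9, 11, 13, 5]
k=5: 5<13, a[5] = 13+2 = 15 → [2, 7, 9, 11, 13, 15]
sum = 57

57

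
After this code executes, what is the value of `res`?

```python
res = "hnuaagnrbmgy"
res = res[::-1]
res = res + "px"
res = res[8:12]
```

reverse → 'ygmbrngaaunh'
+ 'px' → 'ygmbrngaaunhpx'
slice [8:12] → 'aunh'

'aunh'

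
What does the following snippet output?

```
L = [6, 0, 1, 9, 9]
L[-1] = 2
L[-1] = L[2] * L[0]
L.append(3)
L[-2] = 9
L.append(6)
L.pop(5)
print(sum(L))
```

31

L[-1] = 2 → [6, 0, 1, 9, 2]
L[-1] = L[2]*L[0] = 1*6 = 6 → [6, 0, 1, 9, 6]
append 3 → [6, 0, 1, 9, 6, 3]
L[-2] = 9 → [6, 0, 1, 9, 9, 3]
append 6 → [6, 0, 1, 9, 9, 3, 6]
pop(5) removes 3 → [6, 0, 1, 9, 9, 6]
sum = 31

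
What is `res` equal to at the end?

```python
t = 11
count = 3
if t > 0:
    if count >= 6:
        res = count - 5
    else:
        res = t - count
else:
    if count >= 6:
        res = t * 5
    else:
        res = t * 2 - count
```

8

t=11, count=3
t > 0 is True; count >= 6 is False
→ res = t - count = 8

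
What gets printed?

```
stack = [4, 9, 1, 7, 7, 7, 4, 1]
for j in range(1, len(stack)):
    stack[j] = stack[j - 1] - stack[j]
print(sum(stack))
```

-130

j=1: stack[1] = 4-9 = -5 → [4, -5, 1, 7, 7, 7, 4, 1]
j=2: stack[2] = (-5)-1 = -6 → [4, -5, -6, 7, 7, 7, 4, 1]
j=3: stack[3] = (-6)-7 = -13 → [4, -5, -6, -13, 7, 7, 4, 1]
j=4: stack[4] = (-13)-7 = -20 → [4, -5, -6, -13, -20, 7, 4, 1]
j=5: stack[5] = (-20)-7 = -27 → [4, -5, -6, -13, -20, -27, 4, 1]
j=6: stack[6] = (-27)-4 = -31 → [4, -5, -6, -13, -20, -27, -31, 1]
j=7: stack[7] = (-31)-1 = -32 → [4, -5, -6, -13, -20, -27, -31, -32]
sum = -130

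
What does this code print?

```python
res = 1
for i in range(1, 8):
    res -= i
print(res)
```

i=1: res = 1-1 = 0
i=2: res = 0-2 = -2
i=3: res = (-2)-3 = -5
i=4: res = (-5)-4 = -9
i=5: res = (-9)-5 = -14
i=6: res = (-14)-6 = -20
i=7: res = (-20)-7 = -27

-27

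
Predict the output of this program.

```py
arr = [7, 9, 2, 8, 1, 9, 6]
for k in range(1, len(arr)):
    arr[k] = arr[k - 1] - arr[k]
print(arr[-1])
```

-28

k=1: arr[1] = 7-9 = -2 → [7, -2, 2, 8, 1, 9, 6]
k=2: arr[2] = (-2)-2 = -4 → [7, -2, -4, 8, 1, 9, 6]
k=3: arr[3] = (-4)-8 = -12 → [7, -2, -4, -12, 1, 9, 6]
k=4: arr[4] = (-12)-1 = -13 → [7, -2, -4, -12, -13, 9, 6]
k=5: arr[5] = (-13)-9 = -22 → [7, -2, -4, -12, -13, -22, 6]
k=6: arr[6] = (-22)-6 = -28 → [7, -2, -4, -12, -13, -22, -28]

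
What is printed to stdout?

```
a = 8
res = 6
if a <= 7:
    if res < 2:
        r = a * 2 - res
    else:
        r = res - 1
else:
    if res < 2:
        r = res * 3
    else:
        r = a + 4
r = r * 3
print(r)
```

a=8, res=6
a <= 7 is False; res < 2 is False
→ r = a + 4 = 12
r = 12*3 = 36

36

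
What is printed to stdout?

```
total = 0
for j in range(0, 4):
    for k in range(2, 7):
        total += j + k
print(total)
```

110

j=0,k=2: total = 0+2 = 2
j=0,k=3: total = 2+3 = 5
j=0,k=4: total = 5+4 = 9
j=0,k=5: total = 9+5 = 14
j=0,k=6: total = 14+6 = 20
j=1,k=2: total = 20+3 = 23
j=1,k=3: total = 23+4 = 27
j=1,k=4: total = 27+5 = 32
j=1,k=5: total = 32+6 = 38
j=1,k=6: total = 38+7 = 45
j=2,k=2: total = 45+4 = 49
j=2,k=3: total = 49+5 = 54
j=2,k=4: total = 54+6 = 60
j=2,k=5: total = 60+7 = 67
j=2,k=6: total = 67+8 = 75
j=3,k=2: total = 75+5 = 80
j=3,k=3: total = 80+6 = 86
j=3,k=4: total = 86+7 = 93
j=3,k=5: total = 93+8 = 101
j=3,k=6: total = 101+9 = 110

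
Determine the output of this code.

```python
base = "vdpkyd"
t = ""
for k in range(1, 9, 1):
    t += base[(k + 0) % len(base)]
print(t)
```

k=1: add base[1]='d' → 'd'
k=2: add base[2]='p' → 'dp'
k=3: add base[3]='k' → 'dpk'
k=4: add base[4]='y' → 'dpky'
k=5: add base[5]='d' → 'dpkyd'
k=6: add base[0]='v' → 'dpkydv'
k=7: add base[1]='d' → 'dpkydvd'
k=8: add base[2]='p' → 'dpkydvdp'

dpkydvdp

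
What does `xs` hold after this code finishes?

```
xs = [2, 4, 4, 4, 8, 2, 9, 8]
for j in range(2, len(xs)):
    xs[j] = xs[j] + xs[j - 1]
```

j=2: xs[2] = 4+4 = 8 → [2, 4, 8, 4, 8, 2, 9, 8]
j=3: xs[3] = 4+8 = 12 → [2, 4, 8, 12, 8, 2, 9, 8]
j=4: xs[4] = 8+12 = 20 → [2, 4, 8, 12, 20, 2, 9, 8]
j=5: xs[5] = 2+20 = 22 → [2, 4, 8, 12, 20, 22, 9, 8]
j=6: xs[6] = 9+22 = 31 → [2, 4, 8, 12, 20, 22, 31, 8]
j=7: xs[7] = 8+31 = 39 → [2, 4, 8, 12, 20, 22, 31, 39]

[2, 4, 8, 12, 20, 22, 31, 39]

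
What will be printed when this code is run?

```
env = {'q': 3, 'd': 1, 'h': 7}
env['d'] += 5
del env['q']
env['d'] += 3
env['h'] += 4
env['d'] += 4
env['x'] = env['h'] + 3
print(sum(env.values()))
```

38

env['d'] = 1+5 = 6 → {'q': 3, 'd': 6, 'h': 7}
del 'q' → {'d': 6, 'h': 7}
env['d'] = 6+3 = 9 → {'d': 9, 'h': 7}
env['h'] = 7+4 = 11 → {'d': 9, 'h': 11}
env['d'] = 9+4 = 13 → {'d': 13, 'h': 11}
env['x'] = env['h']+3 = 14 → {'d': 13, 'h': 11, 'x': 14}
sum of values = 38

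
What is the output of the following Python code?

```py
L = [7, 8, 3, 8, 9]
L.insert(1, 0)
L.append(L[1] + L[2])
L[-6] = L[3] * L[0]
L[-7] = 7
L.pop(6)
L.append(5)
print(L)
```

[7, 21, 8, 3, 8, 9, 5]

insert 0 at 1 → [7, 0, 8, 3, 8, 9]
append L[1]+L[2] = 0+8 = 8 → [7, 0, 8, 3, 8, 9, 8]
L[-6] = L[3]*L[0] = 3*7 = 21 → [7, 21, 8, 3, 8, 9, 8]
L[-7] = 7 → [7, 21, 8, 3, 8, 9, 8]
pop(6) removes 8 → [7, 21, 8, 3, 8, 9]
append 5 → [7, 21, 8, 3, 8, 9, 5]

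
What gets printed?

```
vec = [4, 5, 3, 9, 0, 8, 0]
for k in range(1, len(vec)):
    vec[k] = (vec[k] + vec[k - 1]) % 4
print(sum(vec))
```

k=1: vec[1] = (5+4)%4 = 1 → [4, 1, 3, 9, 0, 8, 0]
k=2: vec[2] = (3+1)%4 = 0 → [4, 1, 0, 9, 0, 8, 0]
k=3: vec[3] = (9+0)%4 = 1 → [4, 1, 0, 1, 0, 8, 0]
k=4: vec[4] = (0+1)%4 = 1 → [4, 1, 0, 1, 1, 8, 0]
k=5: vec[5] = (8+1)%4 = 1 → [4, 1, 0, 1, 1, 1, 0]
k=6: vec[6] = (0+1)%4 = 1 → [4, 1, 0, 1, 1, 1, 1]
sum = 9

9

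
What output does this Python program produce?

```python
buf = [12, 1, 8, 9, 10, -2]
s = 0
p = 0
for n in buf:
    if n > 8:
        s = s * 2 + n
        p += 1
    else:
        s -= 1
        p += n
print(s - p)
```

n=12: >8, s = 0*2+12 = 12; p=1
n=1: not >8, s = 12-1 = 11; p=2
n=8: not >8, s = 11-1 = 10; p=10
n=9: >8, s = 10*2+9 = 29; p=11
n=10: >8, s = 29*2+10 = 68; p=12
n=-2: not >8, s = 68-1 = 67; p=10
s-p = 67-10 = 57

57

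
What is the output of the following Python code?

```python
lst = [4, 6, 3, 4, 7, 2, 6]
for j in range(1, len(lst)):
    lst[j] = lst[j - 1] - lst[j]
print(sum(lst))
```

-70

j=1: lst[1] = 4-6 = -2 → [4, -2, 3, 4, 7, 2, 6]
j=2: lst[2] = (-2)-3 = -5 → [4, -2, -5, 4, 7, 2, 6]
j=3: lst[3] = (-5)-4 = -9 → [4, -2, -5, -9, 7, 2, 6]
j=4: lst[4] = (-9)-7 = -16 → [4, -2, -5, -9, -16, 2, 6]
j=5: lst[5] = (-16)-2 = -18 → [4, -2, -5, -9, -16, -18, 6]
j=6: lst[6] = (-18)-6 = -24 → [4, -2, -5, -9, -16, -18, -24]
sum = -70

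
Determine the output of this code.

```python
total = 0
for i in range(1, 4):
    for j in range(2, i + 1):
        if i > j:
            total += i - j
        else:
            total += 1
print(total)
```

i=2,j=2: not 2>2, total = 0+1 = 1
i=3,j=2: 3>2, total = 1+1 = 2
i=3,j=3: not 3>3, total = 2+1 = 3

3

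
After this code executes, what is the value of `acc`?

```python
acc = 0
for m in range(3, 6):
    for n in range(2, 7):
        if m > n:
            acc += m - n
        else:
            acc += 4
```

46

m=3,n=2: 3>2, acc = 0+1 = 1
m=3,n=3: not 3>3, acc = 1+4 = 5
m=3,n=4: not 3>4, acc = 5+4 = 9
m=3,n=5: not 3>5, acc = 9+4 = 13
m=3,n=6: not 3>6, acc = 13+4 = 17
m=4,n=2: 4>2, acc = 17+2 = 19
m=4,n=3: 4>3, acc = 19+1 = 20
m=4,n=4: not 4>4, acc = 20+4 = 24
m=4,n=5: not 4>5, acc = 24+4 = 28
m=4,n=6: not 4>6, acc = 28+4 = 32
m=5,n=2: 5>2, acc = 32+3 = 35
m=5,n=3: 5>3, acc = 35+2 = 37
m=5,n=4: 5>4, acc = 37+1 = 38
m=5,n=5: not 5>5, acc = 38+4 = 42
m=5,n=6: not 5>6, acc = 42+4 = 46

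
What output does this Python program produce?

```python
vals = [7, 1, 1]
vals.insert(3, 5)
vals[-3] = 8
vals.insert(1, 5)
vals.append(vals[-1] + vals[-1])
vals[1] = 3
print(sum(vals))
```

34

insert 5 at 3 → [7, 1, 1, 5]
vals[-3] = 8 → [7, 8, 1, 5]
insert 5 at 1 → [7, 5, 8, 1, 5]
append vals[-1]+vals[-1] = 5+5 = 10 → [7, 5, 8, 1, 5, 10]
vals[1] = 3 → [7, 3, 8, 1, 5, 10]
sum = 34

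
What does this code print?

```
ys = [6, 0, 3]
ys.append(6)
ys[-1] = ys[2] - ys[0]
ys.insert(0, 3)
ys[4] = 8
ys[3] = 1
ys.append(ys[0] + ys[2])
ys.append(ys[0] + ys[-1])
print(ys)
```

append 6 → [6, 0, 3, 6]
ys[-1] = ys[2]-ys[0] = 3-6 = -3 → [6, 0, 3, -3]
insert 3 at 0 → [3, 6, 0, 3, -3]
ys[4] = 8 → [3, 6, 0, 3, 8]
ys[3] = 1 → [3, 6, 0, 1, 8]
append ys[0]+ys[2] = 3+0 = 3 → [3, 6, 0, 1, 8, 3]
append ys[0]+ys[-1] = 3+3 = 6 → [3, 6, 0, 1, 8, 3, 6]

[3, 6, 0, 1, 8, 3, 6]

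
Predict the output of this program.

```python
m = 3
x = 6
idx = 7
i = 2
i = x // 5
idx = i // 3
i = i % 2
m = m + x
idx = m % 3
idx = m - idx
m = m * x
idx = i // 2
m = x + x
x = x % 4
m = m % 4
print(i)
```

1

i = 6//5 = 1
idx = 1//3 = 0
i = 1%2 = 1
m = 3+6 = 9
idx = 9%3 = 0
idx = 9-0 = 9
m = 9*6 = 54
idx = 1//2 = 0
m = 6+6 = 12
x = 6%4 = 2
m = 12%4 = 0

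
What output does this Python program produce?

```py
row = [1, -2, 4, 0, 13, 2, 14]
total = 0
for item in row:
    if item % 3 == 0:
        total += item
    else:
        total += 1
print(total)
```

6

item=1: not %3==0, total = 0+1 = 1
item=-2: not %3==0, total = 1+1 = 2
item=4: not %3==0, total = 2+1 = 3
item=0: %3==0, total = 3+0 = 3
item=13: not %3==0, total = 3+1 = 4
item=2: not %3==0, total = 4+1 = 5
item=14: not %3==0, total = 5+1 = 6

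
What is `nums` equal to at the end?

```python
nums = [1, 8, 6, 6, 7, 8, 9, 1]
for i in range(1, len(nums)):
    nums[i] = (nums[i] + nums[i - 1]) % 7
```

i=1: nums[1] = (8+1)%7 = 2 → [1, 2, 6, 6, 7, 8, 9, 1]
i=2: nums[2] = (6+2)%7 = 1 → [1, 2, 1, 6, 7, 8, 9, 1]
i=3: nums[3] = (6+1)%7 = 0 → [1, 2, 1, 0, 7, 8, 9, 1]
i=4: nums[4] = (7+0)%7 = 0 → [1, 2, 1, 0, 0, 8, 9, 1]
i=5: nums[5] = (8+0)%7 = 1 → [1, 2, 1, 0, 0, 1, 9, 1]
i=6: nums[6] = (9+1)%7 = 3 → [1, 2, 1, 0, 0, 1, 3, 1]
i=7: nums[7] = (1+3)%7 = 4 → [1, 2, 1, 0, 0, 1, 3, 4]

[1, 2, 1, 0, 0, 1, 3, 4]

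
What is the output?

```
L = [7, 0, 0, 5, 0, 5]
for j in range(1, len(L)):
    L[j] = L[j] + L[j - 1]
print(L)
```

[7, 7, 7, 12, 12, 17]

j=1: L[1] = 0+7 = 7 → [7, 7, 0, 5, 0, 5]
j=2: L[2] = 0+7 = 7 → [7, 7, 7, 5, 0, 5]
j=3: L[3] = 5+7 = 12 → [7, 7, 7, 12, 0, 5]
j=4: L[4] = 0+12 = 12 → [7, 7, 7, 12, 12, 5]
j=5: L[5] = 5+12 = 17 → [7, 7, 7, 12, 12, 17]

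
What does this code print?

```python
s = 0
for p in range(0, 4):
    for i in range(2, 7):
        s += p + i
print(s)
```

110

p=0,i=2: s = 0+2 = 2
p=0,i=3: s = 2+3 = 5
p=0,i=4: s = 5+4 = 9
p=0,i=5: s = 9+5 = 14
p=0,i=6: s = 14+6 = 20
p=1,i=2: s = 20+3 = 23
p=1,i=3: s = 23+4 = 27
p=1,i=4: s = 27+5 = 32
p=1,i=5: s = 32+6 = 38
p=1,i=6: s = 38+7 = 45
p=2,i=2: s = 45+4 = 49
p=2,i=3: s = 49+5 = 54
p=2,i=4: s = 54+6 = 60
p=2,i=5: s = 60+7 = 67
p=2,i=6: s = 67+8 = 75
p=3,i=2: s = 75+5 = 80
p=3,i=3: s = 80+6 = 86
p=3,i=4: s = 86+7 = 93
p=3,i=5: s = 93+8 = 101
p=3,i=6: s = 101+9 = 110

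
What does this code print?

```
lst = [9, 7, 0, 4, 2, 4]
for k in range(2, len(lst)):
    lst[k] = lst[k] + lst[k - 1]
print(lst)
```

k=2: lst[2] = 0+7 = 7 → [9, 7, 7, 4, 2, 4]
k=3: lst[3] = 4+7 = 11 → [9, 7, 7, 11, 2, 4]
k=4: lst[4] = 2+11 = 13 → [9, 7, 7, 11, 13, 4]
k=5: lst[5] = 4+13 = 17 → [9, 7, 7, 11, 13, 17]

[9, 7, 7, 11, 13, 17]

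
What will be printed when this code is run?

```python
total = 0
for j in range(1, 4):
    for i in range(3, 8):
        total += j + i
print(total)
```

j=1,i=3: total = 0+4 = 4
j=1,i=4: total = 4+5 = 9
j=1,i=5: total = 9+6 = 15
j=1,i=6: total = 15+7 = 22
j=1,i=7: total = 22+8 = 30
j=2,i=3: total = 30+5 = 35
j=2,i=4: total = 35+6 = 41
j=2,i=5: total = 41+7 = 48
j=2,i=6: total = 48+8 = 56
j=2,i=7: total = 56+9 = 65
j=3,i=3: total = 65+6 = 71
j=3,i=4: total = 71+7 = 78
j=3,i=5: total = 78+8 = 86
j=3,i=6: total = 86+9 = 95
j=3,i=7: total = 95+10 = 105

105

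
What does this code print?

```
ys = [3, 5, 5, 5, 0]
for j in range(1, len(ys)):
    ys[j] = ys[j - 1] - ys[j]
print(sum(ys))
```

-30

j=1: ys[1] = 3-5 = -2 → [3, -2, 5, 5, 0]
j=2: ys[2] = (-2)-5 = -7 → [3, -2, -7, 5, 0]
j=3: ys[3] = (-7)-5 = -12 → [3, -2, -7, -12, 0]
j=4: ys[4] = (-12)-0 = -12 → [3, -2, -7, -12, -12]
sum = -30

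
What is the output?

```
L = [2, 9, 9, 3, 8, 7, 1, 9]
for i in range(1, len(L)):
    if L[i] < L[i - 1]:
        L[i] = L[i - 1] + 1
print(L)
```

i=1: 9>=2, unchanged → [2, 9, 9, 3, 8, 7, 1, 9]
i=2: 9>=9, unchanged → [2, 9, 9, 3, 8, 7, 1, 9]
i=3: 3<9, L[3] = 9+1 = 10 → [2, 9, 9, 10, 8, 7, 1, 9]
i=4: 8<10, L[4] = 10+1 = 11 → [2, 9, 9, 10, 11, 7, 1, 9]
i=5: 7<11, L[5] = 11+1 = 12 → [2, 9, 9, 10, 11, 12, 1, 9]
i=6: 1<12, L[6] = 12+1 = 13 → [2, 9, 9, 10, 11, 12, 13, 9]
i=7: 9<13, L[7] = 13+1 = 14 → [2, 9, 9, 10, 11, 12, 13, 14]

[2, 9, 9, 10, 11, 12, 13, 14]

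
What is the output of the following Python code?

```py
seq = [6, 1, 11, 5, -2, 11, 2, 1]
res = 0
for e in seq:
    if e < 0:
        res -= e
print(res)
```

e=6: not <0
e=1: not <0
e=11: not <0
e=5: not <0
e=-2: <0, res = 0-(-2) = 2
e=11: not <0
e=2: not <0
e=1: not <0

2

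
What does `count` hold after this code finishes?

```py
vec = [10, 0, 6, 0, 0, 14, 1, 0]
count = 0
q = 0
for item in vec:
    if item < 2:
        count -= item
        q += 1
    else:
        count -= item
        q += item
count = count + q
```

item=10: not <2, count = 0-10 = -10; q=10
item=0: <2, count = (-10)-0 = -10; q=11
item=6: not <2, count = (-10)-6 = -16; q=17
item=0: <2, count = (-16)-0 = -16; q=18
item=0: <2, count = (-16)-0 = -16; q=19
item=14: not <2, count = (-16)-14 = -30; q=33
item=1: <2, count = (-30)-1 = -31; q=34
item=0: <2, count = (-31)-0 = -31; q=35
count+q = (-31)+35 = 4

4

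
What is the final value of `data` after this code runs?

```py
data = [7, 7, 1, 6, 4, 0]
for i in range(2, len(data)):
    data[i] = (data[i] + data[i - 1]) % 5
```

[7, 7, 3, 4, 3, 3]

i=2: data[2] = (1+7)%5 = 3 → [7, 7, 3, 6, 4, 0]
i=3: data[3] = (6+3)%5 = 4 → [7, 7, 3, 4, 4, 0]
i=4: data[4] = (4+4)%5 = 3 → [7, 7, 3, 4, 3, 0]
i=5: data[5] = (0+3)%5 = 3 → [7, 7, 3, 4, 3, 3]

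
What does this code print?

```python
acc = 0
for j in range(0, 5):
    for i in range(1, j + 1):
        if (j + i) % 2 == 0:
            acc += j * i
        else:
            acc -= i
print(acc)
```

j=1,i=1: even sum, acc = 0+1 = 1
j=2,i=1: odd sum, acc = 1-1 = 0
j=2,i=2: even sum, acc = 0+4 = 4
j=3,i=1: even sum, acc = 4+3 = 7
j=3,i=2: odd sum, acc = 7-2 = 5
j=3,i=3: even sum, acc = 5+9 = 14
j=4,i=1: odd sum, acc = 14-1 = 13
j=4,i=2: even sum, acc = 13+8 = 21
j=4,i=3: odd sum, acc = 21-3 = 18
j=4,i=4: even sum, acc = 18+16 = 34

34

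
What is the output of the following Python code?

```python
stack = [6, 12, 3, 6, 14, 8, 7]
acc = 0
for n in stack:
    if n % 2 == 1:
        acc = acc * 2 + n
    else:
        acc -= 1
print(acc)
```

n=6: not odd, acc = 0-1 = -1
n=12: not odd, acc = (-1)-1 = -2
n=3: odd, acc = (-2)*2+3 = -1
n=6: not odd, acc = (-1)-1 = -2
n=14: not odd, acc = (-2)-1 = -3
n=8: not odd, acc = (-3)-1 = -4
n=7: odd, acc = (-4)*2+7 = -1

-1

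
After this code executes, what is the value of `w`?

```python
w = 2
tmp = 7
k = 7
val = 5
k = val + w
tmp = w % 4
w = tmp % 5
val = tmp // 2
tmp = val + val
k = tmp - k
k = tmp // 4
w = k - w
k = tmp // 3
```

k = 5+2 = 7
tmp = 2%4 = 2
w = 2%5 = 2
val = 2//2 = 1
tmp = 1+1 = 2
k = 2-7 = -5
k = 2//4 = 0
w = 0-2 = -2
k = 2//3 = 0

-2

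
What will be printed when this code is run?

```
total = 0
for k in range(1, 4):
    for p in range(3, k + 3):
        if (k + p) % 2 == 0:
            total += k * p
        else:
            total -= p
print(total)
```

k=1,p=3: even sum, total = 0+3 = 3
k=2,p=3: odd sum, total = 3-3 = 0
k=2,p=4: even sum, total = 0+8 = 8
k=3,p=3: even sum, total = 8+9 = 17
k=3,p=4: odd sum, total = 17-4 = 13
k=3,p=5: even sum, total = 13+15 = 28

28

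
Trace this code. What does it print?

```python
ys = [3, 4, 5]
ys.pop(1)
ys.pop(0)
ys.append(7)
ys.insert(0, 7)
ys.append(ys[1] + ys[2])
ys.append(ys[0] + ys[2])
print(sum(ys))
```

45

pop(1) removes 4 → [3, 5]
pop(0) removes 3 → [5]
append 7 → [5, 7]
insert 7 at 0 → [7, 5, 7]
append ys[1]+ys[2] = 5+7 = 12 → [7, 5, 7, 12]
append ys[0]+ys[2] = 7+7 = 14 → [7, 5, 7, 12, 14]
sum = 45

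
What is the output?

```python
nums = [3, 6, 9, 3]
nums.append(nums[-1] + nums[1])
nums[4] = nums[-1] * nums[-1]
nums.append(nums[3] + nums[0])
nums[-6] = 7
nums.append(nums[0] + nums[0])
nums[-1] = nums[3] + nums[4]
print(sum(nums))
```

append nums[-1]+nums[1] = 3+6 = 9 → [3, 6, 9, 3, 9]
nums[4] = nums[-1]*nums[-1] = 9*9 = 81 → [3, 6, 9, 3, 81]
append nums[3]+nums[0] = 3+3 = 6 → [3, 6, 9, 3, 81, 6]
nums[-6] = 7 → [7, 6, 9, 3, 81, 6]
append nums[0]+nums[0] = 7+7 = 14 → [7, 6, 9, 3, 81, 6, 14]
nums[-1] = nums[3]+nums[4] = 3+81 = 84 → [7, 6, 9, 3, 81, 6, 84]
sum = 196

196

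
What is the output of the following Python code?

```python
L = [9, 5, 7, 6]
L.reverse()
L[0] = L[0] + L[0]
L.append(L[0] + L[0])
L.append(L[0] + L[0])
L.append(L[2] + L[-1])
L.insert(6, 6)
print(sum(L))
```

116

reverse → [6, 7, 5, 9]
L[0] = L[0]+L[0] = 6+6 = 12 → [12, 7, 5, 9]
append L[0]+L[0] = 12+12 = 24 → [12, 7, 5, 9, 24]
append L[0]+L[0] = 12+12 = 24 → [12, 7, 5, 9, 24, 24]
append L[2]+L[-1] = 5+24 = 29 → [12, 7, 5, 9, 24, 24, 29]
insert 6 at 6 → [12, 7, 5, 9, 24, 24, 6, 29]
sum = 116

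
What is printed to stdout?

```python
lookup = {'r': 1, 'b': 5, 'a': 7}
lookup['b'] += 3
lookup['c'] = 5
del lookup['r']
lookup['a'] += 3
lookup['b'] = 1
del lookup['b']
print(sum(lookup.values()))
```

lookup['b'] = 5+3 = 8 → {'r': 1, 'b': 8, 'a': 7}
lookup['c'] = 5 → {'r': 1, 'b': 8, 'a': 7, 'c': 5}
del 'r' → {'b': 8, 'a': 7, 'c': 5}
lookup['a'] = 7+3 = 10 → {'b': 8, 'a': 10, 'c': 5}
lookup['b'] = 1 → {'b': 1, 'a': 10, 'c': 5}
del 'b' → {'a': 10, 'c': 5}
sum of values = 15

15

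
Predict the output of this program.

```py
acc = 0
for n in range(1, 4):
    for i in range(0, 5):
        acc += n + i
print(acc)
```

n=1,i=0: acc = 0+1 = 1
n=1,i=1: acc = 1+2 = 3
n=1,i=2: acc = 3+3 = 6
n=1,i=3: acc = 6+4 = 10
n=1,i=4: acc = 10+5 = 15
n=2,i=0: acc = 15+2 = 17
n=2,i=1: acc = 17+3 = 20
n=2,i=2: acc = 20+4 = 24
n=2,i=3: acc = 24+5 = 29
n=2,i=4: acc = 29+6 = 35
n=3,i=0: acc = 35+3 = 38
n=3,i=1: acc = 38+4 = 42
n=3,i=2: acc = 42+5 = 47
n=3,i=3: acc = 47+6 = 53
n=3,i=4: acc = 53+7 = 60

60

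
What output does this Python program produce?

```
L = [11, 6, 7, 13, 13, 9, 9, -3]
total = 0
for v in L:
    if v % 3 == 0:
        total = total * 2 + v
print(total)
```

v=11: not %3==0
v=6: %3==0, total = 0*2+6 = 6
v=7: not %3==0
v=13: not %3==0
v=13: not %3==0
v=9: %3==0, total = 6*2+9 = 21
v=9: %3==0, total = 21*2+9 = 51
v=-3: %3==0, total = 51*2+(-3) = 99

99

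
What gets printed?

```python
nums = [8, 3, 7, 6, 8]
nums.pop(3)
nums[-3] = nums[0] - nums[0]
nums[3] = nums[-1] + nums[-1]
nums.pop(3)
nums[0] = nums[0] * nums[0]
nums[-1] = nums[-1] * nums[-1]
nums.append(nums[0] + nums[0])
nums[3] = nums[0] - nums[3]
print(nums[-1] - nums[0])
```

pop(3) removes 6 → [8, 3, 7, 8]
nums[-3] = nums[0]-nums[0] = 8-8 = 0 → [8, 0, 7, 8]
nums[3] = nums[-1]+nums[-1] = 8+8 = 16 → [8, 0, 7, 16]
pop(3) removes 16 → [8, 0, 7]
nums[0] = nums[0]*nums[0] = 8*8 = 64 → [64, 0, 7]
nums[-1] = nums[-1]*nums[-1] = 7*7 = 49 → [64, 0, 49]
append nums[0]+nums[0] = 64+64 = 128 → [64, 0, 49, 128]
nums[3] = nums[0]-nums[3] = 64-128 = -64 → [64, 0, 49, -64]
nums[-1]-nums[0] = (-64)-64 = -128

-128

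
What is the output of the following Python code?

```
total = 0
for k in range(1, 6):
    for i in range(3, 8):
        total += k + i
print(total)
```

200

k=1,i=3: total = 0+4 = 4
k=1,i=4: total = 4+5 = 9
k=1,i=5: total = 9+6 = 15
k=1,i=6: total = 15+7 = 22
k=1,i=7: total = 22+8 = 30
k=2,i=3: total = 30+5 = 35
k=2,i=4: total = 35+6 = 41
k=2,i=5: total = 41+7 = 48
k=2,i=6: total = 48+8 = 56
k=2,i=7: total = 56+9 = 65
k=3,i=3: total = 65+6 = 71
k=3,i=4: total = 71+7 = 78
k=3,i=5: total = 78+8 = 86
k=3,i=6: total = 86+9 = 95
k=3,i=7: total = 95+10 = 105
k=4,i=3: total = 105+7 = 112
k=4,i=4: total = 112+8 = 120
k=4,i=5: total = 120+9 = 129
k=4,i=6: total = 129+10 = 139
k=4,i=7: total = 139+11 = 150
k=5,i=3: total = 150+8 = 158
k=5,i=4: total = 158+9 = 167
k=5,i=5: total = 167+10 = 177
k=5,i=6: total = 177+11 = 188
k=5,i=7: total = 188+12 = 200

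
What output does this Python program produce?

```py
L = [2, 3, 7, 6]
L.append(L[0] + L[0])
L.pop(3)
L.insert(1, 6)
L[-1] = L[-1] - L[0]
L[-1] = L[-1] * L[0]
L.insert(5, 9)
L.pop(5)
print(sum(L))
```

append L[0]+L[0] = 2+2 = 4 → [2, 3, 7, 6, 4]
pop(3) removes 6 → [2, 3, 7, 4]
insert 6 at 1 → [2, 6, 3, 7, 4]
L[-1] = L[-1]-L[0] = 4-2 = 2 → [2, 6, 3, 7, 2]
L[-1] = L[-1]*L[0] = 2*2 = 4 → [2, 6, 3, 7, 4]
insert 9 at 5 → [2, 6, 3, 7, 4, 9]
pop(5) removes 9 → [2, 6, 3, 7, 4]
sum = 22

22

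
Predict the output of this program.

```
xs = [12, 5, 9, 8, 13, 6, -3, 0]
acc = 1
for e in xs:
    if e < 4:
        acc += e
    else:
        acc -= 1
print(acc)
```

-8

e=12: not <4, acc = 1-1 = 0
e=5: not <4, acc = 0-1 = -1
e=9: not <4, acc = (-1)-1 = -2
e=8: not <4, acc = (-2)-1 = -3
e=13: not <4, acc = (-3)-1 = -4
e=6: not <4, acc = (-4)-1 = -5
e=-3: <4, acc = (-5)+(-3) = -8
e=0: <4, acc = (-8)+0 = -8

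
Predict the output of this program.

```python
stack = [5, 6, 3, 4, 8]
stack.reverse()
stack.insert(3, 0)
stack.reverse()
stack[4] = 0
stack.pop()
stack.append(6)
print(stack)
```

[5, 6, 0, 3, 0, 6]

reverse → [8, 4, 3, 6, 5]
insert 0 at 3 → [8, 4, 3, 0, 6, 5]
reverse → [5, 6, 0, 3, 4, 8]
stack[4] = 0 → [5, 6, 0, 3, 0, 8]
pop() removes 8 → [5, 6, 0, 3, 0]
append 6 → [5, 6, 0, 3, 0, 6]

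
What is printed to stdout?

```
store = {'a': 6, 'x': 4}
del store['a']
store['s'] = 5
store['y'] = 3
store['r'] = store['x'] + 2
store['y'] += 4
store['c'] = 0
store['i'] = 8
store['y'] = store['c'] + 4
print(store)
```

{'x': 4, 's': 5, 'y': 4, 'r': 6, 'c': 0, 'i': 8}

del 'a' → {'x': 4}
store['s'] = 5 → {'x': 4, 's': 5}
store['y'] = 3 → {'x': 4, 's': 5, 'y': 3}
store['r'] = store['x']+2 = 6 → {'x': 4, 's': 5, 'y': 3, 'r': 6}
store['y'] = 3+4 = 7 → {'x': 4, 's': 5, 'y': 7, 'r': 6}
store['c'] = 0 → {'x': 4, 's': 5, 'y': 7, 'r': 6, 'c': 0}
store['i'] = 8 → {'x': 4, 's': 5, 'y': 7, 'r': 6, 'c': 0, 'i': 8}
store['y'] = store['c']+4 = 4 → {'x': 4, 's': 5, 'y': 4, 'r': 6, 'c': 0, 'i': 8}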